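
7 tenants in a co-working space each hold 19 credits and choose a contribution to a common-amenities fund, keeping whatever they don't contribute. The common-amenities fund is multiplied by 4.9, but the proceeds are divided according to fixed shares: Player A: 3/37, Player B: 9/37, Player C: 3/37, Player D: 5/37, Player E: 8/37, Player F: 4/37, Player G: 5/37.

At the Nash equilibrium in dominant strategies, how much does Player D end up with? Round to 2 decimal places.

Player j's private return per contributed unit is 4.9 × (j's share). Contributing is weakly dominant for j when that share is at least 1/4.9 = 0.2041, and contributing 0 is dominant otherwise.
The shares above 0.2041 belong to Player B and Player E, contributing 19 each; the remaining 5 contribute 0. Total contributed: 38.
Player D keeps 19 and receives 4.9 × 38 × 5/37 = 25.16 from the common-amenities fund, for a payoff of 44.16.

44.16 credits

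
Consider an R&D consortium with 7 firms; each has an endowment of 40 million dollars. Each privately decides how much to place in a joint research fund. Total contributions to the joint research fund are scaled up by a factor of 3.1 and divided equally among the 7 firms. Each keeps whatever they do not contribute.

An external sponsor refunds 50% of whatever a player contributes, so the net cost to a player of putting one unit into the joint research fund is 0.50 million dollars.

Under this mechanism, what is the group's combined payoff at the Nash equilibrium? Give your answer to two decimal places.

The effective private return is (3.1/7) / 0.50 = 0.8857, which is still under 1, so the mechanism doesn't change anyone's dominant strategy: zero contribution.
Everyone keeps their endowment and the group total is 7 × 40 = 280.

280.00 million dollars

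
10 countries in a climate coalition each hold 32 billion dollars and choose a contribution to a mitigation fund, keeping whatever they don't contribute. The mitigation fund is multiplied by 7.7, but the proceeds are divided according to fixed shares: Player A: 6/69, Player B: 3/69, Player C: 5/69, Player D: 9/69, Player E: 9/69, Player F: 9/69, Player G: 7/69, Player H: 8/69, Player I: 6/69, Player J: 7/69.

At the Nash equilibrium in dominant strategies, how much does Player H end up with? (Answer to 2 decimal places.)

For player j, contributing a unit is worthwhile iff 7.7 × (j's share) ≥ 1, i.e. iff j's share is at least 0.1299.
Player D, Player E and Player F clear that bar, contributing 32 each; the remaining 7 contribute 0. Total contributed: 96.
Player H keeps 32 and receives 7.7 × 96 × 8/69 = 85.70 from the mitigation fund, for a payoff of 117.70.

117.70 billion dollars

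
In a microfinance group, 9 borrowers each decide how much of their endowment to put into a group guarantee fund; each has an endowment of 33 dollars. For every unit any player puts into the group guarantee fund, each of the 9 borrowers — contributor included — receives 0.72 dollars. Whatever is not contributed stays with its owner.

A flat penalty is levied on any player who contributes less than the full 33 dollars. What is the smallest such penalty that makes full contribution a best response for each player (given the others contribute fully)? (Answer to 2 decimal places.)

Given the others contribute fully, the best deviation is to contribute 0 (any partial contribution still incurs the fine and gives up units whose private return 0.72 is below 1).
Deviating from 33 to 0 saves 33 dollars but forfeits the deviator's share of the drop in the group guarantee fund: 0.72 × 33 = 23.76.
So the deviation gain is 33 − 23.76 = 9.24, and the fine must be at least 9.24 dollars to wipe it out.

9.24 dollars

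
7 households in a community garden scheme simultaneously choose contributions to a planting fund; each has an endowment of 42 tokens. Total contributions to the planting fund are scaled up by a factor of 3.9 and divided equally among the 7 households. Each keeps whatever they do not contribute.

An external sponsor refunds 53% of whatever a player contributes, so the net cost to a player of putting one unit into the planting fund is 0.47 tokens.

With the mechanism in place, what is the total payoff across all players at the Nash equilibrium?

1302.42 tokens

The effective private return per unit is now (3.9/7) / 0.47 = 1.1854 > 1, so every player's dominant strategy flips to full contribution.
So the Nash equilibrium is full contribution by all 7; the group earns 7 × (42 × 0.53 + 3.9 × 42) = 1302.42.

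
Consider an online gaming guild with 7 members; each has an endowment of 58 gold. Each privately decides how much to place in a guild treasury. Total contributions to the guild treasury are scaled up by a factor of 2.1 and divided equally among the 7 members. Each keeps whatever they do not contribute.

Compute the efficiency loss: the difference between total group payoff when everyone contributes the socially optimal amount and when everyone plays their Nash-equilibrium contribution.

446.60 gold

Each contributed unit returns 2.1/7 = 0.3000 to its contributor — below 1 — so contributing 0 is dominant for every player. At the Nash equilibrium everyone keeps their 58, and the group total is 7 × 58 = 406.
Each contributed unit returns 2.100 to the group as a whole (0.3000 to each of 7 players), which exceeds 1, so the social optimum is full contribution: group total = 2.100 × 406 = 852.60.
Efficiency loss = 852.60 − 406 = 446.60.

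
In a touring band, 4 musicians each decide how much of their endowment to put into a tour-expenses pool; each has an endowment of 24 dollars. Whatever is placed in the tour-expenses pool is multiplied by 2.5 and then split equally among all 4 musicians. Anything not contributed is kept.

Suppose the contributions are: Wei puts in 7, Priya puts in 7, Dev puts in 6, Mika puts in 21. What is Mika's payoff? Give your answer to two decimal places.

28.63 dollars

Total contributed: 7 + 7 + 6 + 21 = 41.
Each receives 2.5 × 41 / 4 = 25.63 from the tour-expenses pool.
Mika keeps 24 − 21 = 3, so Mika's payoff is 3 + 25.63 = 28.63.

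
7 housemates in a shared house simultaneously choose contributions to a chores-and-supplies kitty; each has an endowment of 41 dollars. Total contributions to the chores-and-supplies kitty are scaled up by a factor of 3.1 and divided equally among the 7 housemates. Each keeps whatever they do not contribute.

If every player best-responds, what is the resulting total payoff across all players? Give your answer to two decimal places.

287.00 dollars

Each contributed unit returns 3.1/7 = 0.4429 to its contributor — below 1 — so contributing 0 is dominant for every player. At the Nash equilibrium everyone keeps their 41, and the group total is 7 × 41 = 287.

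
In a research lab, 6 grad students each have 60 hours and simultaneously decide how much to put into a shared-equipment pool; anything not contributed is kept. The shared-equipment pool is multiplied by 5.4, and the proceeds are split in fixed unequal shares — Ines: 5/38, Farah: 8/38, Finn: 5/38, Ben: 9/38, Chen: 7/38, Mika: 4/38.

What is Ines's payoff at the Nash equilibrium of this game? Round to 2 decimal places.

Each unit j contributes comes back to j as 5.4 × (j's share), so j prefers to contribute only if that share exceeds 1/5.4 = 0.1852; otherwise keeping the unit dominates.
Farah and Ben are above the threshold, contributing 60 each; the remaining 4 contribute 0. Total contributed: 120.
Ines keeps 60 and receives 5.4 × 120 × 5/38 = 85.26 from the shared-equipment pool, for a payoff of 145.26.

145.26 hours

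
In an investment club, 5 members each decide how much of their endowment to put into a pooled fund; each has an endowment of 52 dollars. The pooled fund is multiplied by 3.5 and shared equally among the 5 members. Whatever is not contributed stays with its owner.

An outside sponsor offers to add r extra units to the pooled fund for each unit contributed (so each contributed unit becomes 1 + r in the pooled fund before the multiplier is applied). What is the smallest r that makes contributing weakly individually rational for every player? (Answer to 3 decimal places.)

With matching at rate r, one contributed unit becomes (1 + r) in the pooled fund and returns 3.5 × (1 + r) / 5 to the contributor.
Setting this equal to 1: 1 + r = 5/3.5 = 1.4286.
So the minimum matching rate is r = 1.4286 − 1 = 0.429.

0.429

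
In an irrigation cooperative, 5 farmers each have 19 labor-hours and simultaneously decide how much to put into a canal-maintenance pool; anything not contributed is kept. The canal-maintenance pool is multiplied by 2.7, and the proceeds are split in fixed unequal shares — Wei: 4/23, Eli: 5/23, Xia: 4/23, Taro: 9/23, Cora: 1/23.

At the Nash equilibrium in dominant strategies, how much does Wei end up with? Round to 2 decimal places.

A player with share s gets back 2.7·s per unit contributed, so full contribution is dominant for anyone with s > 1/2.7 = 0.3704 and zero contribution is dominant for anyone below.
Taro alone (share 9/23) is above the threshold, contributing 19; the remaining 4 contribute 0. Total contributed: 19.
Wei keeps 19 and receives 2.7 × 19 × 4/23 = 8.92 from the canal-maintenance pool, for a payoff of 27.92.

27.92 labor-hours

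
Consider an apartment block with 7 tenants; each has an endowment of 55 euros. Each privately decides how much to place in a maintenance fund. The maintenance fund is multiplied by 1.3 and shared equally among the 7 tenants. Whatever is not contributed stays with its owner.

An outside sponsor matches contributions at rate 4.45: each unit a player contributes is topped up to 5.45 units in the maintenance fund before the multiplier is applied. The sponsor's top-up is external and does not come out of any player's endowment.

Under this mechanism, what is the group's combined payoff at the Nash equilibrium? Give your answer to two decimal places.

The effective private return per unit is now 1.3 × 5.45 / 7 = 1.0121 > 1, so every player's dominant strategy flips to full contribution.
At the Nash equilibrium everyone contributes 55. Group total payoff = 1.3 × 5.45 × 385 = 2727.73.

2727.73 euros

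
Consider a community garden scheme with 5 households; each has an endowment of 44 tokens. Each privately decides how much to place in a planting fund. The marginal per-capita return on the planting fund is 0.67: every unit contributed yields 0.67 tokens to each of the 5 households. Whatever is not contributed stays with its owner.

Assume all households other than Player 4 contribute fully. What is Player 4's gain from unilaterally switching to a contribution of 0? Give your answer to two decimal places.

Switching from a contribution of 44 to 0 lets Player 4 keep an extra 44 tokens, but lowers the planting fund by 44, which costs Player 4 their own share of that drop: 0.67 × 44 = 29.48.
Net gain = 44 − 29.48 = 14.52. The private return per contributed unit (0.67) is below 1, so free-riding is indeed the best response regardless of what the others do.

14.52 tokens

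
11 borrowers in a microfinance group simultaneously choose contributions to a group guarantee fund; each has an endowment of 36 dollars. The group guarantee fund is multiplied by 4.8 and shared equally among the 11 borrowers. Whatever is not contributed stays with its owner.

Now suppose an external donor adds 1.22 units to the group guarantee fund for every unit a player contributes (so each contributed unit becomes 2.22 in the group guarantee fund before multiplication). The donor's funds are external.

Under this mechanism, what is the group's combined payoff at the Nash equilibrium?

396.00 dollars

With the mechanism, a contributed unit returns 4.8 × 2.22 / 11 = 0.9687 per unit of net cost — still below 1 — so contributing 0 remains dominant for every player.
At the Nash equilibrium no one contributes; group total payoff = 11 × 36 = 396.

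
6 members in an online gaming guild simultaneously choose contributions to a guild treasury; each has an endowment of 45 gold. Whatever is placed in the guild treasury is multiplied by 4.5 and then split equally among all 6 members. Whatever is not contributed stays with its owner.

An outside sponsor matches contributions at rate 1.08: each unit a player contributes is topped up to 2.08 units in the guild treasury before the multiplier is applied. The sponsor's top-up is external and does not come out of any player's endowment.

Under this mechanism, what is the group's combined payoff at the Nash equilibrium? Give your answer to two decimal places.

With the mechanism, a contributed unit returns 4.5 × 2.08 / 6 = 1.5600 per unit of net cost to the contributor — now above 1 — so contributing fully is weakly dominant for every player.
At the Nash equilibrium everyone contributes 45. Group total payoff = 4.5 × 2.08 × 270 = 2527.20.

2527.20 gold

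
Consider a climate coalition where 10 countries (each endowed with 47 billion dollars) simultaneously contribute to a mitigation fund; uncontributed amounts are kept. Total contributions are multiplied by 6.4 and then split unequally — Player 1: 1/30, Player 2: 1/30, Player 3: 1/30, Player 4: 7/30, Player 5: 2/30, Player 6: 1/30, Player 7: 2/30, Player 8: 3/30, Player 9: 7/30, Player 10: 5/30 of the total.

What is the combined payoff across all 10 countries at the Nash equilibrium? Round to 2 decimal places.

Each unit j contributes comes back to j as 6.4 × (j's share), so j prefers to contribute only if that share exceeds 1/6.4 = 0.1563; otherwise keeping the unit dominates.
Player 4, Player 9 and Player 10 are above the threshold, contributing 47 each; the remaining 7 contribute 0. Total contributed: 141.
The mitigation fund pays out 6.4 × 141 = 902.40 in total (split across the unequal shares, but the aggregate is all that matters for the group sum).
The 7 free-riders keep 47 each, adding 329. Group total = 329 + 902.40 = 1231.40.

1231.40 billion dollars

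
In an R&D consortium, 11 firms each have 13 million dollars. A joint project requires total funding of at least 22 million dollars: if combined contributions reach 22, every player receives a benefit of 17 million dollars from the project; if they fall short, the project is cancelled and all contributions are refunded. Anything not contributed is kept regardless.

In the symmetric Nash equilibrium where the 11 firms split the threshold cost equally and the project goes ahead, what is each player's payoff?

28 million dollars

Equal share of the threshold: 22/11 = 2.
At this profile no one gains by cutting their contribution: any cut drops the total below 22, the project is cancelled, contributions are refunded, and the deviator ends with 13, which is less than 13 − 2 + 17 = 28. Contributing more than 2 just wastes the excess. So contributing exactly 2 is a best response.
Each player's payoff: 13 − 2 + 17 = 28.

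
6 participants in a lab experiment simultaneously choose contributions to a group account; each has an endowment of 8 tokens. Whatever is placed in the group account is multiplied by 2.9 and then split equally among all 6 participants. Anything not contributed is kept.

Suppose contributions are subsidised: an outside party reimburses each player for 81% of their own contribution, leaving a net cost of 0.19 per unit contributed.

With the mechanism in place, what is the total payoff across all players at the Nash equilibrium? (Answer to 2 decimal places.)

The effective private return per unit is now (2.9/6) / 0.19 = 2.5439 > 1, so every player's dominant strategy flips to full contribution.
At the Nash equilibrium everyone contributes 8. Group total payoff = 6 × (8 × 0.81 + 2.9 × 8) = 178.08.

178.08 tokens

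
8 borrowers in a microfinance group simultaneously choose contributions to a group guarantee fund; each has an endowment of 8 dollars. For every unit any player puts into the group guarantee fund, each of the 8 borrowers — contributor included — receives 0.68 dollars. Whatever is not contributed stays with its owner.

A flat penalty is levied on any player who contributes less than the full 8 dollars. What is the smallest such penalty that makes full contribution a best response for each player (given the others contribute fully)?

2.56 dollars

Given the others contribute fully, the best deviation is to contribute 0 (any partial contribution still incurs the fine and gives up units whose private return 0.68 is below 1).
Deviating from 8 to 0 saves 8 dollars but forfeits the deviator's share of the drop in the group guarantee fund: 0.68 × 8 = 5.44.
So the deviation gain is 8 − 5.44 = 2.56, and the fine must be at least 2.56 dollars to wipe it out.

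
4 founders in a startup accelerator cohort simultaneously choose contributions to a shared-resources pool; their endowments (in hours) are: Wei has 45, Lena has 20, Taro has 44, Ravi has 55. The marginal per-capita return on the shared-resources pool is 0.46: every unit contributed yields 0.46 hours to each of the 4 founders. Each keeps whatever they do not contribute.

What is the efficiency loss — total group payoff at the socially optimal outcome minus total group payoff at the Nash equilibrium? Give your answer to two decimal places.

The private return per contributed unit is 0.46 < 1 for everyone, so the Nash equilibrium is zero contribution and the group total is Σ E_j = 45 + 20 + 44 + 55 = 164.
Each contributed unit returns 1.840 to the group, so the social optimum is full contribution by everyone: group total = 1.840 × 164 = 301.76.
Efficiency loss = (1.840 − 1) × 164 = 137.76.

137.76 hours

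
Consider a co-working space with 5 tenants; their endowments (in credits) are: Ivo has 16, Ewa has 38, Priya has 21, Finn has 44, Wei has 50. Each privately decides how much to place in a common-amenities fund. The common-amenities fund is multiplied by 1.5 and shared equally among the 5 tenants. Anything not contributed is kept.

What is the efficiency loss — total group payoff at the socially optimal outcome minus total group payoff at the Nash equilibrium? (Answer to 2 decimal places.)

The private return per contributed unit is 1.5/5 = 0.3000 < 1 for every player regardless of endowment, so the Nash equilibrium is zero contribution and the group total is Σ E_j = 16 + 38 + 21 + 44 + 50 = 169.
Each contributed unit returns 1.500 to the group, so the social optimum is full contribution by everyone: group total = 1.500 × 169 = 253.50.
Efficiency loss = (1.500 − 1) × 169 = 84.50.

84.50 credits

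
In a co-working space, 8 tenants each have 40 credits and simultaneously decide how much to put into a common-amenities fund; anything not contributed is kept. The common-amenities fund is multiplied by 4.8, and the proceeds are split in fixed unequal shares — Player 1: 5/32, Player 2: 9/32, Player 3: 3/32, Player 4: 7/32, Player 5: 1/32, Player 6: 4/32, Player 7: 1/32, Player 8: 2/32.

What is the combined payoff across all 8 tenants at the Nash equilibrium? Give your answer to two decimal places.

624.00 credits

For player j, contributing a unit is worthwhile iff 4.8 × (j's share) ≥ 1, i.e. iff j's share is at least 0.2083.
Player 2 and Player 4 clear that bar, contributing 40 each; the remaining 6 contribute 0. Total contributed: 80.
The common-amenities fund pays out 4.8 × 80 = 384.00 in total (split across the unequal shares, but the aggregate is all that matters for the group sum).
The 6 free-riders keep 40 each, adding 240. Group total = 240 + 384.00 = 624.00.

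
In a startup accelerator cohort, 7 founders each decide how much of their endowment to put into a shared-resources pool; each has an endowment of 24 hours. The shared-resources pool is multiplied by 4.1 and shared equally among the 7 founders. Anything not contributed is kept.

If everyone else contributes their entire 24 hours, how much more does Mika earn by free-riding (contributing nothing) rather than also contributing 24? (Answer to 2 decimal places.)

9.94 hours

Switching from a contribution of 24 to 0 lets Mika keep an extra 24 hours, but lowers the shared-resources pool by 24, which costs Mika their own share of that drop: 4.1/7 × 24 = 14.06.
Net gain = 24 − 14.06 = 9.94. The private return per contributed unit (0.5857) is below 1, so free-riding is indeed the best response regardless of what the others do.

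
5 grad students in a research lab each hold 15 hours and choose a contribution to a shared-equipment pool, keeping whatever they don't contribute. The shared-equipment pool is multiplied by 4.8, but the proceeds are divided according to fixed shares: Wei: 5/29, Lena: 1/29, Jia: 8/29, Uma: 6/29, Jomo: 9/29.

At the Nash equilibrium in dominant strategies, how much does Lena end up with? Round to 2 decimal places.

19.97 hours

Player j's private return per contributed unit is 4.8 × (j's share). Contributing is weakly dominant for j when that share is at least 1/4.8 = 0.2083, and contributing 0 is dominant otherwise.
Jia and Jomo are above the threshold, contributing 15 each; the remaining 3 contribute 0. Total contributed: 30.
Lena keeps 15 and receives 4.8 × 30 × 1/29 = 4.97 from the shared-equipment pool, for a payoff of 19.97.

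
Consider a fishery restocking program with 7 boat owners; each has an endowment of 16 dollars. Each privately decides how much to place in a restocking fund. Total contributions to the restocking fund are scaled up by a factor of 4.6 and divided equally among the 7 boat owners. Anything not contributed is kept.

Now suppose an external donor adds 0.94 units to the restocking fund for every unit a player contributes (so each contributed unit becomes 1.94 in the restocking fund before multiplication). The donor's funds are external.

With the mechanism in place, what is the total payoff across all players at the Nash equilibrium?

With the mechanism, a contributed unit returns 4.6 × 1.94 / 7 = 1.2749 per unit of net cost to the contributor — now above 1 — so contributing fully is weakly dominant for every player.
So the Nash equilibrium is full contribution by all 7; the group earns 4.6 × 1.94 × 112 = 999.49.

999.49 dollars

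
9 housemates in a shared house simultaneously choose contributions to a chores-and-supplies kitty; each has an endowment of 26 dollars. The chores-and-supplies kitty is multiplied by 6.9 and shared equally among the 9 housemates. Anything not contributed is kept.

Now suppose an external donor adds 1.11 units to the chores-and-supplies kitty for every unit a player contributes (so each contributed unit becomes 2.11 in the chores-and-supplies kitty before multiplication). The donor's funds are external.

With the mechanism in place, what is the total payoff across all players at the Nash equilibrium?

3406.81 dollars

Under the mechanism each unit contributed yields 6.9 × 2.11 / 9 = 1.6177 back to its contributor per unit of net cost, which exceeds 1, making full contribution the dominant choice for everyone.
So the Nash equilibrium is full contribution by all 9; the group earns 6.9 × 2.11 × 234 = 3406.81.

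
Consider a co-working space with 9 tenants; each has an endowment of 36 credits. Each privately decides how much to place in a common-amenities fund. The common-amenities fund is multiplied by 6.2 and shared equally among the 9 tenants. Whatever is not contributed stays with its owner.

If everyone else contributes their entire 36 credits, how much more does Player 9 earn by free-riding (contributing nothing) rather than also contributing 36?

11.20 credits

Switching from a contribution of 36 to 0 lets Player 9 keep an extra 36 credits, but lowers the common-amenities fund by 36, which costs Player 9 their own share of that drop: 6.2/9 × 36 = 24.80.
Net gain = 36 − 24.80 = 11.20. The private return per contributed unit (0.6889) is below 1, so free-riding is indeed the best response regardless of what the others do.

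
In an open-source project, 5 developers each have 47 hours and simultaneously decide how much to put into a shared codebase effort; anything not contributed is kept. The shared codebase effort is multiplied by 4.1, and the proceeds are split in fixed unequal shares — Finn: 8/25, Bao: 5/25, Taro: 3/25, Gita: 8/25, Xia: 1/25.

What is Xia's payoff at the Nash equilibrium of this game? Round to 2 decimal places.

A player with share s gets back 4.1·s per unit contributed, so full contribution is dominant for anyone with s > 1/4.1 = 0.2439 and zero contribution is dominant for anyone below.
Finn and Gita clear that bar, contributing 47 each; the remaining 3 contribute 0. Total contributed: 94.
Xia keeps 47 and receives 4.1 × 94 × 1/25 = 15.42 from the shared codebase effort, for a payoff of 62.42.

62.42 hours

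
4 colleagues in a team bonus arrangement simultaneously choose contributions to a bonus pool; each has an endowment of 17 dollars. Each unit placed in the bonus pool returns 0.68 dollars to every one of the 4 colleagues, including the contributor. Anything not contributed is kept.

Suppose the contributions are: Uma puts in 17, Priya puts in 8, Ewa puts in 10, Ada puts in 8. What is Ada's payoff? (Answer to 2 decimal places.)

38.24 dollars

Total contributed: 17 + 8 + 10 + 8 = 43.
Each receives 0.68 × 43 = 29.24 from the bonus pool.
Ada keeps 17 − 8 = 9, so Ada's payoff is 9 + 29.24 = 38.24.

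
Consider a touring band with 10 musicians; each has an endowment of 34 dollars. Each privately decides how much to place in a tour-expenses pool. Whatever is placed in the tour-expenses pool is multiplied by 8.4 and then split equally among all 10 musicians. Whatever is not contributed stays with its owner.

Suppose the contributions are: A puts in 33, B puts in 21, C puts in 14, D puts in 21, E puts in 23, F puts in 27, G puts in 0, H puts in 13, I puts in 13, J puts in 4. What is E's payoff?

152.96 dollars

Total contributed: 33 + 21 + 14 + 21 + 23 + 27 + 0 + 13 + 13 + 4 = 169.
Each receives 8.4 × 169 / 10 = 141.96 from the tour-expenses pool.
E keeps 34 − 23 = 11, so E's payoff is 11 + 141.96 = 152.96.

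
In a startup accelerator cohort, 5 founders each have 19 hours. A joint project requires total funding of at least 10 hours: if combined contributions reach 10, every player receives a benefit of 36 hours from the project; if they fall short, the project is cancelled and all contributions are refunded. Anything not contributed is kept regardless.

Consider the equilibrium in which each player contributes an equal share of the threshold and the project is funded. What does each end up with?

53 hours

Equal share of the threshold: 10/5 = 2.
At this profile no one gains by cutting their contribution: any cut drops the total below 10, the project is cancelled, contributions are refunded, and the deviator ends with 19, which is less than 19 − 2 + 36 = 53. Contributing more than 2 just wastes the excess. So contributing exactly 2 is a best response.
Each player's payoff: 19 − 2 + 36 = 53.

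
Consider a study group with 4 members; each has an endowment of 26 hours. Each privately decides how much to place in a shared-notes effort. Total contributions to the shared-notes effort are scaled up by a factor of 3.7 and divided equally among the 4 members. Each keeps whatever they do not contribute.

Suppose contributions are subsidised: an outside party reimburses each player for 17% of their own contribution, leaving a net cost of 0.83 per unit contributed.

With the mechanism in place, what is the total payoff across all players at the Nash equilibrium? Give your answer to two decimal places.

Under the mechanism each unit contributed yields (3.7/4) / 0.83 = 1.1145 back to its contributor per unit of net cost, which exceeds 1, making full contribution the dominant choice for everyone.
At the Nash equilibrium everyone contributes 26. Group total payoff = 4 × (26 × 0.17 + 3.7 × 26) = 402.48.

402.48 hours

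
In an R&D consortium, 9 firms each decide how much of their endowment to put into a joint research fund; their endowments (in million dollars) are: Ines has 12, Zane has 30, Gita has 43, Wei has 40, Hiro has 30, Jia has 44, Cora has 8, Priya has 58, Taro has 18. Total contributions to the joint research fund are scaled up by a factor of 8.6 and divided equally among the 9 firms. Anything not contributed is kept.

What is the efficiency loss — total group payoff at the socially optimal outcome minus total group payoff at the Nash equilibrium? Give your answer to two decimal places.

The private return per contributed unit is 8.6/9 = 0.9556 < 1 for every player regardless of endowment, so the Nash equilibrium is zero contribution and the group total is Σ E_j = 12 + 30 + 43 + 40 + 30 + 44 + 8 + 58 + 18 = 283.
Each contributed unit returns 8.600 to the group, so the social optimum is full contribution by everyone: group total = 8.600 × 283 = 2433.80.
Efficiency loss = (8.600 − 1) × 283 = 2150.80.

2150.80 million dollars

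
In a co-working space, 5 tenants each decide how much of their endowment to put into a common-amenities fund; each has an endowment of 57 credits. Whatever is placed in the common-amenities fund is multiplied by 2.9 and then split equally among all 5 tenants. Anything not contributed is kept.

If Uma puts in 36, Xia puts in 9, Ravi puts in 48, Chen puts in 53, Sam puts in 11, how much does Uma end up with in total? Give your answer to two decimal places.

112.06 credits

Total contributed: 36 + 9 + 48 + 53 + 11 = 157.
Each receives 2.9 × 157 / 5 = 91.06 from the common-amenities fund.
Uma keeps 57 − 36 = 21, so Uma's payoff is 21 + 91.06 = 112.06.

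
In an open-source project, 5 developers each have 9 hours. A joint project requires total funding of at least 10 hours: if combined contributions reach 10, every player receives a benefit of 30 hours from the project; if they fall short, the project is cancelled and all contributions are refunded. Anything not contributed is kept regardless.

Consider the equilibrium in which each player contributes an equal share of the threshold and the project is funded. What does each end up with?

Equal share of the threshold: 10/5 = 2.
At this profile no one gains by cutting their contribution: any cut drops the total below 10, the project is cancelled, contributions are refunded, and the deviator ends with 9, which is less than 9 − 2 + 30 = 37. Contributing more than 2 just wastes the excess. So contributing exactly 2 is a best response.
Each player's payoff: 9 − 2 + 30 = 37.

37 hours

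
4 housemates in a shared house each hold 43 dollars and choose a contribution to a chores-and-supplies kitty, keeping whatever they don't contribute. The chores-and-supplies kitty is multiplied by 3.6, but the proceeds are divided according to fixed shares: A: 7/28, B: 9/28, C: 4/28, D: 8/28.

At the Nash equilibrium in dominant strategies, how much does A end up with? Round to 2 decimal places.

Each unit j contributes comes back to j as 3.6 × (j's share), so j prefers to contribute only if that share exceeds 1/3.6 = 0.2778; otherwise keeping the unit dominates.
B and D clear that bar, contributing 43 each; the remaining 2 contribute 0. Total contributed: 86.
A keeps 43 and receives 3.6 × 86 × 7/28 = 77.40 from the chores-and-supplies kitty, for a payoff of 120.40.

120.40 dollars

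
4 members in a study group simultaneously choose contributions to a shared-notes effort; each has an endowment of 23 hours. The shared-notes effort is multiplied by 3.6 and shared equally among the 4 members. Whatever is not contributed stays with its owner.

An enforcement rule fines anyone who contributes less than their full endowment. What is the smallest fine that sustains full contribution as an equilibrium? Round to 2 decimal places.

2.30 hours

Given the others contribute fully, the best deviation is to contribute 0 (any partial contribution still incurs the fine and gives up units whose private return 0.9000 is below 1).
Deviating from 23 to 0 saves 23 hours but forfeits the deviator's share of the drop in the shared-notes effort: 3.6/4 × 23 = 20.70.
So the deviation gain is 23 − 20.70 = 2.30, and the fine must be at least 2.30 hours to wipe it out.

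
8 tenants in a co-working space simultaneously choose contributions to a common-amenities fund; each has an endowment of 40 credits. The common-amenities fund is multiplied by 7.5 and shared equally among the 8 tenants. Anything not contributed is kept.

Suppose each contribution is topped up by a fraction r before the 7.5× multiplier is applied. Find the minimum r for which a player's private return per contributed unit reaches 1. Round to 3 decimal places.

With matching at rate r, one contributed unit becomes (1 + r) in the common-amenities fund and returns 7.5 × (1 + r) / 8 to the contributor.
Setting this equal to 1: 1 + r = 8/7.5 = 1.0667.
So the minimum matching rate is r = 1.0667 − 1 = 0.067.

0.067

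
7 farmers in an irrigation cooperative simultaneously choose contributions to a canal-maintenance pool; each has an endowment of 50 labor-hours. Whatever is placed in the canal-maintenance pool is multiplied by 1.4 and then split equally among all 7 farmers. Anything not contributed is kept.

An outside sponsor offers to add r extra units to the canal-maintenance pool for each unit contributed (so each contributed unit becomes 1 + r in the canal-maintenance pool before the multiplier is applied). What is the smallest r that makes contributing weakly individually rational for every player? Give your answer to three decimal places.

With matching at rate r, one contributed unit becomes (1 + r) in the canal-maintenance pool and returns 1.4 × (1 + r) / 7 to the contributor.
Setting this equal to 1: 1 + r = 7/1.4 = 5.0000.
So the minimum matching rate is r = 5.0000 − 1 = 4.000.

4.000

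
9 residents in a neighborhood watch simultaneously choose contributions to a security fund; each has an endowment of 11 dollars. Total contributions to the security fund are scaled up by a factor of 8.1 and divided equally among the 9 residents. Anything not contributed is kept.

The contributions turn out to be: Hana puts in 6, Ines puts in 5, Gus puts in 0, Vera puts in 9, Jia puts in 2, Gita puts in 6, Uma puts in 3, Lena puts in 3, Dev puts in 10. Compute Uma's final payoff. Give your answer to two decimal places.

47.60 dollars

Total contributed: 6 + 5 + 0 + 9 + 2 + 6 + 3 + 3 + 10 = 44.
Each receives 8.1 × 44 / 9 = 39.60 from the security fund.
Uma keeps 11 − 3 = 8, so Uma's payoff is 8 + 39.60 = 47.60.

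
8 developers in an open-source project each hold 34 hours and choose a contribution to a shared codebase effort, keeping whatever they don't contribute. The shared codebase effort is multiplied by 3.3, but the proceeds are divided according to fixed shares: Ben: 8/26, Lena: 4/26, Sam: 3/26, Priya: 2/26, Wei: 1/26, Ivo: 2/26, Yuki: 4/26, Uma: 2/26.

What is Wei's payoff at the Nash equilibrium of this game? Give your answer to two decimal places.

For player j, contributing a unit is worthwhile iff 3.3 × (j's share) ≥ 1, i.e. iff j's share is at least 0.3030.
Only Ben (8/26) clears that bar, contributing 34; the remaining 7 contribute 0. Total contributed: 34.
Wei keeps 34 and receives 3.3 × 34 × 1/26 = 4.32 from the shared codebase effort, for a payoff of 38.32.

38.32 hours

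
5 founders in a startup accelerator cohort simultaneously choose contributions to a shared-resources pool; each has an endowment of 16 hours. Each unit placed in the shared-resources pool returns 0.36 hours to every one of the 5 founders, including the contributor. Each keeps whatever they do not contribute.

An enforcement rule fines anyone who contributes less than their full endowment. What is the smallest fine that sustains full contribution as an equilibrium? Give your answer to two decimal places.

10.24 hours

Given the others contribute fully, the best deviation is to contribute 0 (any partial contribution still incurs the fine and gives up units whose private return 0.36 is below 1).
Deviating from 16 to 0 saves 16 hours but forfeits the deviator's share of the drop in the shared-resources pool: 0.36 × 16 = 5.76.
So the deviation gain is 16 − 5.76 = 10.24, and the fine must be at least 10.24 hours to wipe it out.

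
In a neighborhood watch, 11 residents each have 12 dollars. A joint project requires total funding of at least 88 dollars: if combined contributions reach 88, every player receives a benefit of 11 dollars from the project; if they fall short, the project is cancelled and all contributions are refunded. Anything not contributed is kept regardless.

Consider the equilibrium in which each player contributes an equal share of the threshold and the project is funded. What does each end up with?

Equal share of the threshold: 88/11 = 8.
At this profile no one gains by cutting their contribution: any cut drops the total below 88, the project is cancelled, contributions are refunded, and the deviator ends with 12, which is less than 12 − 8 + 11 = 15. Contributing more than 8 just wastes the excess. So contributing exactly 8 is a best response.
Each player's payoff: 12 − 8 + 11 = 15.

15 dollars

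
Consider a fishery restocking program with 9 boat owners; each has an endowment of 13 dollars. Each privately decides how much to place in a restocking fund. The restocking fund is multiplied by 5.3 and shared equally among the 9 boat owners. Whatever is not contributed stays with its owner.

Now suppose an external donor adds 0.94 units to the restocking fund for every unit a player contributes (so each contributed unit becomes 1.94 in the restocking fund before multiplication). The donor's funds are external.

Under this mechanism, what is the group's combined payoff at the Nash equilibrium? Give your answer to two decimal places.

1202.99 dollars

Under the mechanism each unit contributed yields 5.3 × 1.94 / 9 = 1.1424 back to its contributor per unit of net cost, which exceeds 1, making full contribution the dominant choice for everyone.
At the Nash equilibrium everyone contributes 13. Group total payoff = 5.3 × 1.94 × 117 = 1202.99.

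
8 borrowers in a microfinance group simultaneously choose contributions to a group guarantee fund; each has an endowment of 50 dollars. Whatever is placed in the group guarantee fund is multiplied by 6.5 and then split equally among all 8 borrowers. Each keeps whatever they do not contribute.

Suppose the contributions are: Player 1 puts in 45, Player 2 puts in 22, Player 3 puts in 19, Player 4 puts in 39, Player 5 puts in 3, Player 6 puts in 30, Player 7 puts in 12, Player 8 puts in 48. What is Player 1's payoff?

182.13 dollars

Total contributed: 45 + 22 + 19 + 39 + 3 + 30 + 12 + 48 = 218.
Each receives 6.5 × 218 / 8 = 177.13 from the group guarantee fund.
Player 1 keeps 50 − 45 = 5, so Player 1's payoff is 5 + 177.13 = 182.13.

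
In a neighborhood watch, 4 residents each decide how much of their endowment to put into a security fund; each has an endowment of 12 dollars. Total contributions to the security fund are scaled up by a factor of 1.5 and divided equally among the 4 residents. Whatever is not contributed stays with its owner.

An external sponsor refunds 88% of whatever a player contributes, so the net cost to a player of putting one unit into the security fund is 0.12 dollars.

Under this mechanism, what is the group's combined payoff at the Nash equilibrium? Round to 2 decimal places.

114.24 dollars

The effective private return per unit is now (1.5/4) / 0.12 = 3.1250 > 1, so every player's dominant strategy flips to full contribution.
At the Nash equilibrium everyone contributes 12. Group total payoff = 4 × (12 × 0.88 + 1.5 × 12) = 114.24.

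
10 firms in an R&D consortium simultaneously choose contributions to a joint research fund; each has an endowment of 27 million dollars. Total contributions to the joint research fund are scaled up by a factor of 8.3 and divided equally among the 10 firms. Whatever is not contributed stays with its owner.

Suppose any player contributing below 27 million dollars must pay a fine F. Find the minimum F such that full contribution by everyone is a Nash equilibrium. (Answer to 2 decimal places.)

Given the others contribute fully, the best deviation is to contribute 0 (any partial contribution still incurs the fine and gives up units whose private return 0.8300 is below 1).
Deviating from 27 to 0 saves 27 million dollars but forfeits the deviator's share of the drop in the joint research fund: 8.3/10 × 27 = 22.41.
So the deviation gain is 27 − 22.41 = 4.59, and the fine must be at least 4.59 million dollars to wipe it out.

4.59 million dollars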